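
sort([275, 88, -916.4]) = [-916.4, 88, 275]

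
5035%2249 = 537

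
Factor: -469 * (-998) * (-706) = -1 * 2^2 * 7^1 * 67^1 * 353^1 * 499^1 = -330451772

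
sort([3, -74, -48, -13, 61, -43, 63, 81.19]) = [-74, -48, -43, -13, 3, 61, 63, 81.19]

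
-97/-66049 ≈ 0.00147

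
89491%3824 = 1539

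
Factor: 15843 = 3^1*5281^1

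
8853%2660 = 873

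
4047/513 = 7 + 8/9 ≈ 7.89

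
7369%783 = 322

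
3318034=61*54394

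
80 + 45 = 125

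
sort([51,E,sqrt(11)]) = [E,sqrt(11),51]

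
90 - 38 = 52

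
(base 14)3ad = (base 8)1345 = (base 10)741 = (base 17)29a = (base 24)16l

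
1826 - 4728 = -2902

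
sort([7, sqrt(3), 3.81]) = [sqrt(3), 3.81, 7]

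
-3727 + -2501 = -6228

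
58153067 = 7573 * 7679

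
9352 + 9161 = 18513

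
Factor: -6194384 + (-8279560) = -1 * 2^3 * 3^3 * 113^1 * 593^1 = -14473944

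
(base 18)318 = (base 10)998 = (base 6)4342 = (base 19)2ea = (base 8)1746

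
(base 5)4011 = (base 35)eg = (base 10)506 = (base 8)772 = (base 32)fq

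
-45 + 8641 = 8596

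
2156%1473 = 683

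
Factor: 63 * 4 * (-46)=-1 * 2^3 * 3^2 * 7^1 * 23^1=-11592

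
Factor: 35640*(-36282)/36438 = -1*2^3*3^4*5^1*11^1*6047^1*6073^(-1) = -215515080/6073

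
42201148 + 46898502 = 89099650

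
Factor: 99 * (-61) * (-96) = 2^5 * 3^3 * 11^1 * 61^1 = 579744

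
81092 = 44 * 1843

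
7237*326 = 2359262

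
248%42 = 38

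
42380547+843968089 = 886348636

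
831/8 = 103 + 7/8 ≈ 103.88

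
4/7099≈0.000563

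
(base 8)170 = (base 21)5f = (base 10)120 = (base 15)80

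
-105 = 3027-3132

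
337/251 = 1 + 86/251 ≈ 1.34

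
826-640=186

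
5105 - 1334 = 3771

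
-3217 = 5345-8562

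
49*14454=708246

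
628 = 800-172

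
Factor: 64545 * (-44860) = -1 * 2^2 * 3^1 * 5^2 * 13^1 * 331^1 * 2243^1 = -2895488700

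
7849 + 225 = 8074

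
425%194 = 37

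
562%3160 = 562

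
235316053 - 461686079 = -226370026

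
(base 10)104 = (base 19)59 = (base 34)32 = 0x68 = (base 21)4k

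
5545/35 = 158 + 3/7 ≈ 158.43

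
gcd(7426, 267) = 1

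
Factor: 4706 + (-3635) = 3^2 * 7^1 * 17^1 = 1071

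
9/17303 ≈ 0.000520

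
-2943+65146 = 62203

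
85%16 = 5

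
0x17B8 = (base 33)5J0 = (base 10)6072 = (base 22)CC0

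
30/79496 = 15/39748 ≈ 0.000377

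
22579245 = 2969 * 7605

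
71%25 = 21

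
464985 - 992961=-527976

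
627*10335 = 6480045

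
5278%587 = 582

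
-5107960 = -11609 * 440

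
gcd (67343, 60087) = 1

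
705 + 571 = 1276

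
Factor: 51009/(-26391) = -1*7^2*19^(-1)*347^1*463^(-1) = -17003/8797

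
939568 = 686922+252646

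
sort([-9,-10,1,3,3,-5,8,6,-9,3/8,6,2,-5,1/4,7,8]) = [-10,-9,-9,-5,-5,1/4,3/8,1,2,3,3,6,6,7,8,8]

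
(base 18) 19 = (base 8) 33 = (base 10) 27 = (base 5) 102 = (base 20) 17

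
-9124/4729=-1 - 4395/4729 ≈ -1.93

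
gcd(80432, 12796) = 1828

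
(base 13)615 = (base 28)18o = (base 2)10000001000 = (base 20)2bc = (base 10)1032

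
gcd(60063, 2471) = 1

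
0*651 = 0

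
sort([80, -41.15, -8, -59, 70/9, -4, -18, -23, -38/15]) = [-59, -41.15, -23, -18, -8, -4, -38/15, 70/9, 80]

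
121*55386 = 6701706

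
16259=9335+6924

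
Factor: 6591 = 3^1*13^3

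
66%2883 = 66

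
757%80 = 37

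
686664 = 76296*9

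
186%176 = 10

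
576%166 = 78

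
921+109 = 1030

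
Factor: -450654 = -1 * 2^1 * 3^1 * 75109^1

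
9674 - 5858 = 3816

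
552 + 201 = 753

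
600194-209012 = 391182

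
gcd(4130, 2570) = 10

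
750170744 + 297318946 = 1047489690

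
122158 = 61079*2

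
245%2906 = 245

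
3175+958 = 4133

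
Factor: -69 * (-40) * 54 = 2^4 * 3^4 * 5^1 * 23^1 = 149040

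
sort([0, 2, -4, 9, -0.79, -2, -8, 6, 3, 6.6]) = [-8, -4, -2, -0.79, 0, 2, 3, 6, 6.6, 9]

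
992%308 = 68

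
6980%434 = 36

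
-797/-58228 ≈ 0.0137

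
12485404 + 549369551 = 561854955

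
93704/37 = 2532+20/37 ≈ 2532.54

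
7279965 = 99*73535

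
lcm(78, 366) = 4758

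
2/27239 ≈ 0.0000734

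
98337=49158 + 49179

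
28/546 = 2/39 ≈ 0.0513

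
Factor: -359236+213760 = -1*2^2*3^4*449^1 = -145476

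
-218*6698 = -1460164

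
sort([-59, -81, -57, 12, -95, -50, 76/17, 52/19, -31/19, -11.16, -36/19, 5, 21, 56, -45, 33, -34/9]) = [-95, -81, -59, -57, -50, -45, -11.16, -34/9, -36/19, -31/19, 52/19, 76/17, 5, 12, 21, 33, 56]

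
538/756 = 269/378 ≈ 0.712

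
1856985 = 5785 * 321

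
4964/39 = 127 + 11/39 ≈ 127.28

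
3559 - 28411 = -24852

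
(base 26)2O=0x4C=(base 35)26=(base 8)114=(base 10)76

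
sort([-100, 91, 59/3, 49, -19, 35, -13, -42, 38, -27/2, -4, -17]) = [-100, -42, -19, -17, -27/2, -13, -4, 59/3, 35, 38, 49, 91]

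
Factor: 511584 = 2^5*3^1*73^2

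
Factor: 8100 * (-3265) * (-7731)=2^2 * 3^6 * 5^3 * 653^1 * 859^1=204457891500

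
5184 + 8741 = 13925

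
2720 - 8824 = -6104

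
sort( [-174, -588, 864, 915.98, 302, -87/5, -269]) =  [-588, -269, -174, -87/5, 302, 864, 915.98]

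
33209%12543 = 8123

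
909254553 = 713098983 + 196155570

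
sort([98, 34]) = [34, 98]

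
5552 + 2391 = 7943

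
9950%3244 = 218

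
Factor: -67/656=-1*2^(-4)*41^(-1)*67^1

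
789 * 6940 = 5475660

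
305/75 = 4 + 1/15 ≈ 4.07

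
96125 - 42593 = 53532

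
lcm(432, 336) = 3024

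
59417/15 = 3961+2/15 ≈ 3961.13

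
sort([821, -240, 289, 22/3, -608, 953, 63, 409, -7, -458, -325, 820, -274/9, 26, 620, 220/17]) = [-608, -458, -325, -240, -274/9, -7, 22/3, 220/17, 26, 63, 289, 409, 620, 820, 821, 953]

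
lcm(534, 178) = 534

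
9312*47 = 437664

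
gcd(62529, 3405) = 3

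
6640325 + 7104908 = 13745233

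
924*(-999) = -923076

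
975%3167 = 975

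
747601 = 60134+687467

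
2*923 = 1846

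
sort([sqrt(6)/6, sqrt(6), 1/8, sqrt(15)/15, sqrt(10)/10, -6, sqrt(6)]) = [-6, 1/8, sqrt(15)/15, sqrt(10)/10, sqrt(6)/6, sqrt(6), sqrt(6)]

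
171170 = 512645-341475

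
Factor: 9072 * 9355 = 2^4 * 3^4 * 5^1 * 7^1 * 1871^1 = 84868560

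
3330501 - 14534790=-11204289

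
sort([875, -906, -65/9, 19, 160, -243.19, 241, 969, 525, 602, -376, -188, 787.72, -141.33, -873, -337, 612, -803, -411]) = [-906, -873, -803, -411, -376, -337, -243.19, -188, -141.33, -65/9, 19, 160, 241, 525, 602, 612, 787.72, 875, 969]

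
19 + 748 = 767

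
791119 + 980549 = 1771668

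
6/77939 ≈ 0.0000770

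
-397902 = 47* (-8466)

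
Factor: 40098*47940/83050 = 2^2*3^2*5^(-1)*11^(-1)*17^1*41^1*47^1*151^(-1)*163^1 = 192229812/8305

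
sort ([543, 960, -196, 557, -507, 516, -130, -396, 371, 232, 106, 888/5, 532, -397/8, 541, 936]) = [-507, -396, -196, -130, -397/8, 106, 888/5, 232, 371, 516, 532, 541, 543, 557, 936, 960]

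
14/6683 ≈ 0.00209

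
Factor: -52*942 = -1*2^3*3^1*13^1*157^1 = -48984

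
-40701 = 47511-88212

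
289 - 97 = 192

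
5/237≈0.0211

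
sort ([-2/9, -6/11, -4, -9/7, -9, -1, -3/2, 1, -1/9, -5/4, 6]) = [-9, -4, -3/2, -9/7, -5/4, -1, -6/11, -2/9, -1/9, 1, 6]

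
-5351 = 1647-6998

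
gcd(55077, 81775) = 1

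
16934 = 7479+9455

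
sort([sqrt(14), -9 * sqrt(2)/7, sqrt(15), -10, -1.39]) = [-10, -9 * sqrt(2)/7, -1.39, sqrt(14), sqrt(15)]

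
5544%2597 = 350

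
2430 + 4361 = 6791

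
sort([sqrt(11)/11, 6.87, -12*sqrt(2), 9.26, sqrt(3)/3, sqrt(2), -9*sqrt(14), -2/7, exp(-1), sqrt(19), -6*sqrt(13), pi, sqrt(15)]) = [-9*sqrt(14), -6*sqrt(13), -12*sqrt(2), -2/7, sqrt(11)/11, exp(-1), sqrt(3)/3, sqrt(2), pi, sqrt(15), sqrt(19), 6.87, 9.26]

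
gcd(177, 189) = 3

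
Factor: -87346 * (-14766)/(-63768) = -1 * 2^(-1) * 7^1 * 17^1 * 23^1 * 107^1 * 367^1 * 2657^(-1) = -107479253/5314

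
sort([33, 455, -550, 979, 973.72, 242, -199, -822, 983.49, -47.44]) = [-822, -550, -199, -47.44, 33, 242, 455, 973.72, 979, 983.49]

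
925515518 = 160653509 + 764862009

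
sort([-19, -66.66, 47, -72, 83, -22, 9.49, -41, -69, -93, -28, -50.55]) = [-93, -72, -69, -66.66, -50.55, -41, -28, -22, -19, 9.49, 47, 83]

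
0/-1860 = 0 = 0.00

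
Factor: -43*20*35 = -1*2^2*5^2*7^1*43^1 = -30100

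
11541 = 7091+4450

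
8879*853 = 7573787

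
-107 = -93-14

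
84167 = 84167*1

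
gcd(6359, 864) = 1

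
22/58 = 11/29 ≈ 0.379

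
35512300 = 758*46850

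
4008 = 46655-42647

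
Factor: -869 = -1*11^1*79^1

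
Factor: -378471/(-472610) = 2^(-1)*3^1*5^(-1)*17^1*41^1*167^(-1)*181^1*283^(-1)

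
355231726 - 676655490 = -321423764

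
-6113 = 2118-8231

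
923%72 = 59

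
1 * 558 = 558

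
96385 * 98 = 9445730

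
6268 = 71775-65507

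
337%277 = 60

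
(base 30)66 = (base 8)272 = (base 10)186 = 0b10111010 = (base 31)60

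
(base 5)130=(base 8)50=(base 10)40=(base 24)1g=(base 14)2c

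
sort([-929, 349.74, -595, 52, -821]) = [-929, -821, -595, 52, 349.74]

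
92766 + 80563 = 173329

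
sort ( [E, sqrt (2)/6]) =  [sqrt (2)/6, E]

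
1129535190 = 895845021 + 233690169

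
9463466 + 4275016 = 13738482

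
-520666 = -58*8977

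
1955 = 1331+624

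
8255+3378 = 11633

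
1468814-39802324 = -38333510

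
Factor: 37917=3^2 * 11^1 * 383^1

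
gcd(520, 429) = 13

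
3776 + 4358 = 8134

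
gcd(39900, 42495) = 15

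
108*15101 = 1630908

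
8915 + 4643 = 13558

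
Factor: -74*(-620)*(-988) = -1*2^5*5^1*13^1*19^1*31^1*37^1 = -45329440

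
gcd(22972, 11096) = 4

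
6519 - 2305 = 4214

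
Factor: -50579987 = -1 * 79^1 * 149^1 * 4297^1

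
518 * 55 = 28490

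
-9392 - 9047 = -18439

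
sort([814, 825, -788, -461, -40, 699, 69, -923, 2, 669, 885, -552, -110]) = [-923, -788, -552, -461, -110, -40, 2, 69, 669, 699, 814, 825, 885]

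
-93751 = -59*1589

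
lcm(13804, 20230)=1173340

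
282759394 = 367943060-85183666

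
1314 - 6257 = -4943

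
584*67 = 39128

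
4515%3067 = 1448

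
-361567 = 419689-781256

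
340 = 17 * 20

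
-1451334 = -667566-783768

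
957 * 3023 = 2893011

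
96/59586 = 16/9931 ≈ 0.00161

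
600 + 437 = 1037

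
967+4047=5014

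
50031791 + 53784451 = 103816242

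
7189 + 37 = 7226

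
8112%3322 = 1468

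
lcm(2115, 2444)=109980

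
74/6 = 12 + 1/3 ≈ 12.33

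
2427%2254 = 173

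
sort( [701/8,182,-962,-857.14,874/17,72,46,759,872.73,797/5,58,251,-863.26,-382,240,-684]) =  [-962,-863.26,-857.14,-684,-382,46,874/17,58,72,701/8,797/5,182,240,251,759,872.73]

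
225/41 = 5 + 20/41 ≈ 5.49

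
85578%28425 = 303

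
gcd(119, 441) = 7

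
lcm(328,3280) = 3280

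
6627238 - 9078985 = -2451747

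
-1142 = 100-1242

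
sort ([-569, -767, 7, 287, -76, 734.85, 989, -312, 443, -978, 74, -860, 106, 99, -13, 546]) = [-978, -860, -767, -569, -312, -76, -13, 7, 74, 99, 106, 287, 443, 546, 734.85, 989]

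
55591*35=1945685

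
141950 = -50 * (-2839)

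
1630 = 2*815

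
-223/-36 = 6 + 7/36 ≈ 6.19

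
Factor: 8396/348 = 3^ (-1)*29^ (-1)*2099^1 = 2099/87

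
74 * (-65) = -4810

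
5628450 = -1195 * (-4710)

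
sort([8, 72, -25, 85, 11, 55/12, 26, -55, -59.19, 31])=[-59.19, -55, -25, 55/12, 8, 11, 26, 31, 72, 85]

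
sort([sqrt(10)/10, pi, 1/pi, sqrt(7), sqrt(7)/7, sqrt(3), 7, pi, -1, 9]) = [-1, sqrt(10)/10, 1/pi, sqrt(7)/7, sqrt(3), sqrt(7), pi, pi, 7, 9]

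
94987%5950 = 5737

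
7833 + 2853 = 10686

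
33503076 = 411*81516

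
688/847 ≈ 0.812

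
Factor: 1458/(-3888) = -1*2^(-3)*3^1 = -3/8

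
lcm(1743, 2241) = 15687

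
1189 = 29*41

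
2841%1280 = 281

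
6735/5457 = 1 + 426/1819 ≈ 1.23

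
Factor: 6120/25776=2^(-1) * 5^1 * 17^1 * 179^(-1)=85/358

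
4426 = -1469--5895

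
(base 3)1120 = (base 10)42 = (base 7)60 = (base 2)101010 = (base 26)1g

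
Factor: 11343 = 3^1*19^1*199^1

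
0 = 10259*0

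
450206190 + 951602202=1401808392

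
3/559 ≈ 0.00537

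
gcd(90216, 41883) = 3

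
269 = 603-334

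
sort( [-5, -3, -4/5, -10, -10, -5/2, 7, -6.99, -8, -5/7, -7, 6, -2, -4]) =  [-10, -10, -8, -7, -6.99, -5, -4, -3, -5/2, -2, -4/5, -5/7, 6, 7]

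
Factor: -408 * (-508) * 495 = 2^5 * 3^3 * 5^1 * 11^1 * 17^1 * 127^1 = 102595680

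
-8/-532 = 2/133 ≈ 0.0150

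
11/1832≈0.00600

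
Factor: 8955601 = 1277^1 * 7013^1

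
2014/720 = 2 + 287/360 ≈ 2.80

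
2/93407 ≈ 0.0000214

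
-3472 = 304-3776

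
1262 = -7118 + 8380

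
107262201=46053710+61208491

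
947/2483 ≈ 0.381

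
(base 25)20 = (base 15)35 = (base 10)50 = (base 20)2a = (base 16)32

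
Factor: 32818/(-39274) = -1*61^1*73^(-1) = -61/73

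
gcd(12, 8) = 4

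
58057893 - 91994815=-33936922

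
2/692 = 1/346≈0.00289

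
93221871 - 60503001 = 32718870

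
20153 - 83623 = -63470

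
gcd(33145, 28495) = 5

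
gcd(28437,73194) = 3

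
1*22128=22128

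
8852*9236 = 81757072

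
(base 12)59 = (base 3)2120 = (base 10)69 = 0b1000101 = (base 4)1011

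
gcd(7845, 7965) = 15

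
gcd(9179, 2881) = 67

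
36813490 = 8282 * 4445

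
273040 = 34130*8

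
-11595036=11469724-23064760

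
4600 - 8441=-3841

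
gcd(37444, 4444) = 44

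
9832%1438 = 1204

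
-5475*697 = -3816075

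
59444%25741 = 7962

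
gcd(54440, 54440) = 54440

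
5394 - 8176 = -2782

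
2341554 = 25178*93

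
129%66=63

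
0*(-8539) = 0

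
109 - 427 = -318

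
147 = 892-745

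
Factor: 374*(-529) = -1*2^1*11^1*17^1*23^2 = -197846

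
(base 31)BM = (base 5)2423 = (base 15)193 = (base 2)101101011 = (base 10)363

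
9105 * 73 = 664665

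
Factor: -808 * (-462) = 2^4 * 3^1 * 7^1 * 11^1 * 101^1 = 373296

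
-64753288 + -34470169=-99223457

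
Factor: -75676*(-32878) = 2^3*17^1*967^1*18919^1 = 2488075528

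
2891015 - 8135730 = -5244715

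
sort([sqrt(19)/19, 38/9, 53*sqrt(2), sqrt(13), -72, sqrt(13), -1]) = [-72, -1, sqrt(19)/19, sqrt(13), sqrt(13), 38/9, 53*sqrt(2)]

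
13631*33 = 449823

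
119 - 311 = -192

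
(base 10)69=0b1000101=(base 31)27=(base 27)2f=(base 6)153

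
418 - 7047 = -6629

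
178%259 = 178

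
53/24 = 2+5/24 ≈ 2.21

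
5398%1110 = 958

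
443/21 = 21 + 2/21 ≈ 21.10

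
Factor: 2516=2^2 * 17^1 * 37^1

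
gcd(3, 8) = 1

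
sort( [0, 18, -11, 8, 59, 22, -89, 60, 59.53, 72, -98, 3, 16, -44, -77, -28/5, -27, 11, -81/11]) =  [-98, -89, -77, -44, -27, -11, -81/11, -28/5, 0, 3, 8, 11, 16, 18, 22, 59, 59.53, 60, 72]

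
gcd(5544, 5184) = 72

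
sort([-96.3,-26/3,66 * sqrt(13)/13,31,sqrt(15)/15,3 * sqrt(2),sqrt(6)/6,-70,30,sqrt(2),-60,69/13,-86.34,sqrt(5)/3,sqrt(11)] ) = [-96.3,-86.34,-70,-60,-26/3,sqrt(15)/15,sqrt(6)/6,sqrt(5)/3,sqrt(2),sqrt(11),3 * sqrt(2),69/13,66 * sqrt(13)/13,30,31] 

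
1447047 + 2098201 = 3545248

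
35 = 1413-1378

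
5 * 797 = 3985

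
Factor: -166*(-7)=2^1*7^1*83^1=1162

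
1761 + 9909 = 11670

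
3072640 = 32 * 96020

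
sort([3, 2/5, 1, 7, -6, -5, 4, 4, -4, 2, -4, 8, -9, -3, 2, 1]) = [-9, -6, -5, -4, -4, -3, 2/5, 1, 1, 2, 2, 3, 4, 4, 7, 8]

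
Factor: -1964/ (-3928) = 2^ (-1) = 1/2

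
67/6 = 11 + 1/6 ≈ 11.17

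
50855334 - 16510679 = 34344655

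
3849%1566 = 717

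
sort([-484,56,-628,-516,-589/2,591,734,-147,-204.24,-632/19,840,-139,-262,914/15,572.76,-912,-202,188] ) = [-912,-628,-516,-484,-589/2,-262,-204.24,-202,-147,-139,-632/19,56,914/15,188,572.76,591,734,840] 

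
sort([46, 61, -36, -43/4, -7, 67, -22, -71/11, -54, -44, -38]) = [-54, -44, -38, -36, -22, -43/4, -7, -71/11, 46, 61, 67]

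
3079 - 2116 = 963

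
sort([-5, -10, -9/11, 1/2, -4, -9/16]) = [-10, -5, -4, -9/11, -9/16, 1/2]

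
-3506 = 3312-6818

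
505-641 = -136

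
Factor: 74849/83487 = 3^ (-1)*17^ (-1)*29^2*89^1*1637^ (-1)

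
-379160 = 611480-990640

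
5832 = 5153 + 679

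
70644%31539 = 7566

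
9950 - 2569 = 7381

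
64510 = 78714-14204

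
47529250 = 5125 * 9274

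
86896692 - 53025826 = 33870866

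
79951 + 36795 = 116746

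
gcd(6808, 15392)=296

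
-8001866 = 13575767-21577633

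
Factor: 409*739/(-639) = -1*3^(-2)*71^(-1)*409^1*739^1 = -302251/639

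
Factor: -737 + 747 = 2^1*5^1 = 10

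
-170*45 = -7650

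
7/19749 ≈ 0.000354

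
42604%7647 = 4369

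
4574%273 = 206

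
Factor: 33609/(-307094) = -1*2^(-1)*3^1*17^1*233^(-1) = -51/466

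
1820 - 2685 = -865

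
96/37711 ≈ 0.00255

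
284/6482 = 142/3241≈0.0438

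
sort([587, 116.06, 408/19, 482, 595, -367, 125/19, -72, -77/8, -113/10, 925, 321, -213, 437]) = [-367, -213, -72, -113/10, -77/8, 125/19, 408/19, 116.06, 321, 437, 482, 587, 595, 925]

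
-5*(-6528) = 32640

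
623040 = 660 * 944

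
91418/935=97+723/935 ≈ 97.77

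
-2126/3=-708 - 2/3≈-708.67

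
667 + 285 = 952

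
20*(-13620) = -272400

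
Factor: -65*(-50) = 2^1*5^3*13^1 = 3250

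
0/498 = 0 = 0.00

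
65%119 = 65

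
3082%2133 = 949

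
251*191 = 47941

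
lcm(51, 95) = 4845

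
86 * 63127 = 5428922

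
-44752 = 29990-74742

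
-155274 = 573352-728626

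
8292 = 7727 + 565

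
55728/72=774=774.00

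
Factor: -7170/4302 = -1 * 3^(-1) * 5^1 = -5/3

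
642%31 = 22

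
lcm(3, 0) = 0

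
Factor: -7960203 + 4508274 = -1*3^1*13^1*61^1*1451^1 = -3451929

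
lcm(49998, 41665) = 249990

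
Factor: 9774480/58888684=2^2*3^1*5^1*139^1*293^1*14722171^(-1)=2443620/14722171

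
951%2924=951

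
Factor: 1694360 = 2^3 * 5^1 * 42359^1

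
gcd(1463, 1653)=19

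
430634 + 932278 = 1362912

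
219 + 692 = 911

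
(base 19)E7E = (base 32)52H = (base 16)1451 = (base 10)5201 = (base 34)4GX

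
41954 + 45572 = 87526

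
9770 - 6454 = 3316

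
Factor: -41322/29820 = -1*2^(-1)*5^(-1)*7^(-1)*97^1 = -97/70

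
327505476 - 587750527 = -260245051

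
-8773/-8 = 1096 + 5/8≈1096.63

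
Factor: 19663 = 7^1 * 53^2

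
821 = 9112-8291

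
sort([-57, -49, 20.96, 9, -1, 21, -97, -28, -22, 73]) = [-97, -57, -49, -28, -22, -1, 9, 20.96, 21, 73]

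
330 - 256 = 74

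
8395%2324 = 1423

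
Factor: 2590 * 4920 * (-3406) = -1 * 2^5 * 3^1 * 5^2 * 7^1 * 13^1 * 37^1 * 41^1 * 131^1 = -43401976800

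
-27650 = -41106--13456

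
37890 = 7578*5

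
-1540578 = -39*39502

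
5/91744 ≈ 0.0000545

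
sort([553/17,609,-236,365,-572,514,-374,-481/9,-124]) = [-572,-374,-236,-124,-481/9,553/17,365,514,609]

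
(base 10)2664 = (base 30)2so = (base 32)2j8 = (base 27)3hi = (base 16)a68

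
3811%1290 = 1231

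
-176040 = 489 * (-360)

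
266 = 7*38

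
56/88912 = 7/11114 ≈ 0.000630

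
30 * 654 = 19620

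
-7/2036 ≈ -0.00344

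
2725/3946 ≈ 0.691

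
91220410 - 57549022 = 33671388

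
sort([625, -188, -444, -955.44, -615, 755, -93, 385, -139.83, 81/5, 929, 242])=[-955.44, -615, -444, -188, -139.83, -93, 81/5, 242, 385, 625, 755, 929]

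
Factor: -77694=-1 * 2^1 * 3^1 * 23^1 * 563^1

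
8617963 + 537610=9155573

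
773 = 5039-4266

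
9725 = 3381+6344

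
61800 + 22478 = 84278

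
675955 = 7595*89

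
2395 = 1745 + 650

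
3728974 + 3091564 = 6820538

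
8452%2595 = 667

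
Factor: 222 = 2^1 * 3^1 * 37^1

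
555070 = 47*11810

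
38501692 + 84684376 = 123186068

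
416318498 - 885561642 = -469243144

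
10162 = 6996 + 3166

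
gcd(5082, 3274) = 2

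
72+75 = 147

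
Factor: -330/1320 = -1 * 2^(-2) = -1/4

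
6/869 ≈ 0.00690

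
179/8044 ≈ 0.0223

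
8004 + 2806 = 10810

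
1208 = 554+654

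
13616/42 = 6808/21 ≈ 324.19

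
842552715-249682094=592870621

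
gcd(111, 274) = 1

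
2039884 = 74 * 27566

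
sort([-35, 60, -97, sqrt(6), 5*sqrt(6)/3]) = [-97, -35, sqrt(6), 5*sqrt(6)/3, 60]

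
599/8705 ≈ 0.0688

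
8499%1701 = 1695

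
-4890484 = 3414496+-8304980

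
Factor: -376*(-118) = 2^4*47^1*59^1 = 44368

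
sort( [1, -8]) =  [-8, 1]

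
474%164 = 146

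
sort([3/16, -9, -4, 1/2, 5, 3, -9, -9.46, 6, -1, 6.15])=[-9.46, -9, -9, -4, -1, 3/16, 1/2, 3, 5, 6, 6.15]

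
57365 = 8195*7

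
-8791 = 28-8819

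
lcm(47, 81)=3807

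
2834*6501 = 18423834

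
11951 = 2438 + 9513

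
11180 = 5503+5677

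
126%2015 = 126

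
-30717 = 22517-53234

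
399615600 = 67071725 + 332543875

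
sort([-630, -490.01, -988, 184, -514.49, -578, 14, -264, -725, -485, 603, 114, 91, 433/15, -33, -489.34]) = [-988, -725, -630, -578, -514.49, -490.01, -489.34, -485, -264, -33, 14, 433/15, 91, 114, 184, 603]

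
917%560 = 357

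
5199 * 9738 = 50627862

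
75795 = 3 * 25265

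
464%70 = 44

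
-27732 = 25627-53359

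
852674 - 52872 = 799802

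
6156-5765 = 391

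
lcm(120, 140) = 840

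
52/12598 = 26/6299≈0.00413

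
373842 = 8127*46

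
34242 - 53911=-19669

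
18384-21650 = -3266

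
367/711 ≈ 0.516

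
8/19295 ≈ 0.000415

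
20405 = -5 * (-4081)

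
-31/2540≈-0.0122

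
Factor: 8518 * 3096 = 2^4 * 3^2 * 43^1 * 4259^1 = 26371728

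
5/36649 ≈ 0.000136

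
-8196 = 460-8656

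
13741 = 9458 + 4283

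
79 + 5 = 84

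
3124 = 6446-3322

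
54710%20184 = 14342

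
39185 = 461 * 85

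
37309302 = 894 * 41733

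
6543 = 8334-1791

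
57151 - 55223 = 1928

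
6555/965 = 6 + 153/193 ≈ 6.79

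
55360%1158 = 934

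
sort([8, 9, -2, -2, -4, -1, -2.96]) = [-4, -2.96, -2, -2, -1, 8, 9]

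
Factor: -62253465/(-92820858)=2^(-1)*5^1*13^(-1)*43^1*96517^1*1190011^(-1)=20751155/30940286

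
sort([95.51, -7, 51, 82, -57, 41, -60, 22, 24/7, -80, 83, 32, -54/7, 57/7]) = [-80, -60, -57, -54/7, -7, 24/7, 57/7, 22, 32, 41, 51, 82, 83, 95.51]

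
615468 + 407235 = 1022703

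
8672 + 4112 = 12784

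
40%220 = 40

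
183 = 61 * 3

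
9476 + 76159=85635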